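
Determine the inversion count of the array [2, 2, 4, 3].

Finding inversions in [2, 2, 4, 3]:

(2, 3): arr[2]=4 > arr[3]=3

Total inversions: 1

The array has 1 inversion(s): (2,3). Each pair (i,j) satisfies i < j and arr[i] > arr[j].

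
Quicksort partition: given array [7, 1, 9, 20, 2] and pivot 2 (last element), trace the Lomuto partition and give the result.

Lomuto partition with pivot = 2:

Initial array: [7, 1, 9, 20, 2]

arr[0]=7 > 2: no swap
arr[1]=1 <= 2: swap with position 0, array becomes [1, 7, 9, 20, 2]
arr[2]=9 > 2: no swap
arr[3]=20 > 2: no swap

Place pivot at position 1: [1, 2, 9, 20, 7]
Pivot position: 1

After partitioning with pivot 2, the array becomes [1, 2, 9, 20, 7]. The pivot is placed at index 1. All elements to the left of the pivot are <= 2, and all elements to the right are > 2.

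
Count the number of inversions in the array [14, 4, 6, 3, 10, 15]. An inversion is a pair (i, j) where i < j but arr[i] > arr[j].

Finding inversions in [14, 4, 6, 3, 10, 15]:

(0, 1): arr[0]=14 > arr[1]=4
(0, 2): arr[0]=14 > arr[2]=6
(0, 3): arr[0]=14 > arr[3]=3
(0, 4): arr[0]=14 > arr[4]=10
(1, 3): arr[1]=4 > arr[3]=3
(2, 3): arr[2]=6 > arr[3]=3

Total inversions: 6

The array has 6 inversion(s): (0,1), (0,2), (0,3), (0,4), (1,3), (2,3). Each pair (i,j) satisfies i < j and arr[i] > arr[j].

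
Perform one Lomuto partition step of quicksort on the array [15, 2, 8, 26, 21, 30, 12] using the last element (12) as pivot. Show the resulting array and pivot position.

Lomuto partition with pivot = 12:

Initial array: [15, 2, 8, 26, 21, 30, 12]

arr[0]=15 > 12: no swap
arr[1]=2 <= 12: swap with position 0, array becomes [2, 15, 8, 26, 21, 30, 12]
arr[2]=8 <= 12: swap with position 1, array becomes [2, 8, 15, 26, 21, 30, 12]
arr[3]=26 > 12: no swap
arr[4]=21 > 12: no swap
arr[5]=30 > 12: no swap

Place pivot at position 2: [2, 8, 12, 26, 21, 30, 15]
Pivot position: 2

After partitioning with pivot 12, the array becomes [2, 8, 12, 26, 21, 30, 15]. The pivot is placed at index 2. All elements to the left of the pivot are <= 12, and all elements to the right are > 12.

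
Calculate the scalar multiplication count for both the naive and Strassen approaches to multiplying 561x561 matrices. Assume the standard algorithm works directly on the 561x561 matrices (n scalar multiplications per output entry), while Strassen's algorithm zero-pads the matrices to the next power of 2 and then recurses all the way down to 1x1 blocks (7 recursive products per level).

Matrix multiplication for 561x561 matrices:

Strassen's algorithm requires power-of-2 dimensions. Pad 561x561 to 1024x1024 (next power of 2).

Standard algorithm: 561^3 = 176558481 multiplications
Strassen's algorithm: 7^(log2(1024)) = 7^10 = 282475249 multiplications
Difference: 176558481 - 282475249 = -105916768 (Strassen uses MORE here due to padding overhead — for small or just-over-power-of-2 n, padding can outweigh the per-level savings)

Standard: 176558481 multiplications (561^3). Strassen: 282475249 multiplications (7^10, after padding to 1024x1024). Strassen reduces 8 recursive multiplications to 7 at each level.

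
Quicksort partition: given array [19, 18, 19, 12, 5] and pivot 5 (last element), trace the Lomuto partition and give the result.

Lomuto partition with pivot = 5:

Initial array: [19, 18, 19, 12, 5]

arr[0]=19 > 5: no swap
arr[1]=18 > 5: no swap
arr[2]=19 > 5: no swap
arr[3]=12 > 5: no swap

Place pivot at position 0: [5, 18, 19, 12, 19]
Pivot position: 0

After partitioning with pivot 5, the array becomes [5, 18, 19, 12, 19]. The pivot is placed at index 0. All elements to the left of the pivot are <= 5, and all elements to the right are > 5.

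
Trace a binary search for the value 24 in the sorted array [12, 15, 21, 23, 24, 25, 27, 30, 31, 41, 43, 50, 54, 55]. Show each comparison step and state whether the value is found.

Binary search for 24 in [12, 15, 21, 23, 24, 25, 27, 30, 31, 41, 43, 50, 54, 55]:

lo=0, hi=13, mid=6, arr[mid]=27 -> 27 > 24, search left half
lo=0, hi=5, mid=2, arr[mid]=21 -> 21 < 24, search right half
lo=3, hi=5, mid=4, arr[mid]=24 -> Found target at index 4!

Binary search finds 24 at index 4 after 3 comparisons. The search repeatedly halves the search space by comparing with the middle element.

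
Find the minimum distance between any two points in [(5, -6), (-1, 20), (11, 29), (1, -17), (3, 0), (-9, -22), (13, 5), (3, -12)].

Computing all pairwise distances among 8 points:

d((5, -6), (-1, 20)) = 26.6833
d((5, -6), (11, 29)) = 35.5106
d((5, -6), (1, -17)) = 11.7047
d((5, -6), (3, 0)) = 6.3246
d((5, -6), (-9, -22)) = 21.2603
d((5, -6), (13, 5)) = 13.6015
d((5, -6), (3, -12)) = 6.3246
d((-1, 20), (11, 29)) = 15.0
d((-1, 20), (1, -17)) = 37.054
d((-1, 20), (3, 0)) = 20.3961
d((-1, 20), (-9, -22)) = 42.7551
d((-1, 20), (13, 5)) = 20.5183
d((-1, 20), (3, -12)) = 32.249
d((11, 29), (1, -17)) = 47.0744
d((11, 29), (3, 0)) = 30.0832
d((11, 29), (-9, -22)) = 54.7814
d((11, 29), (13, 5)) = 24.0832
d((11, 29), (3, -12)) = 41.7732
d((1, -17), (3, 0)) = 17.1172
d((1, -17), (-9, -22)) = 11.1803
d((1, -17), (13, 5)) = 25.0599
d((1, -17), (3, -12)) = 5.3852 <-- minimum
d((3, 0), (-9, -22)) = 25.0599
d((3, 0), (13, 5)) = 11.1803
d((3, 0), (3, -12)) = 12.0
d((-9, -22), (13, 5)) = 34.8281
d((-9, -22), (3, -12)) = 15.6205
d((13, 5), (3, -12)) = 19.7231

Closest pair: (1, -17) and (3, -12) with distance 5.3852

The closest pair is (1, -17) and (3, -12) with Euclidean distance 5.3852. For 8 points, brute-force pairwise comparison is shown above. For large n, the divide-and-conquer algorithm (sort by x, recurse on halves, check the dividing strip) achieves O(n log n).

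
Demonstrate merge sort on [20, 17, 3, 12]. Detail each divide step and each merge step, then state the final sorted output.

Merge sort trace:

Split: [20, 17, 3, 12] -> [20, 17] and [3, 12]
  Split: [20, 17] -> [20] and [17]
  Merge: [20] + [17] -> [17, 20]
  Split: [3, 12] -> [3] and [12]
  Merge: [3] + [12] -> [3, 12]
Merge: [17, 20] + [3, 12] -> [3, 12, 17, 20]

Final sorted array: [3, 12, 17, 20]

The merge sort proceeds by recursively splitting the array and merging sorted halves.
After all merges, the sorted array is [3, 12, 17, 20].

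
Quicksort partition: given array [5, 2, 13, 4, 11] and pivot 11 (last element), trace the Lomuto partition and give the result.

Lomuto partition with pivot = 11:

Initial array: [5, 2, 13, 4, 11]

arr[0]=5 <= 11: swap with position 0, array becomes [5, 2, 13, 4, 11]
arr[1]=2 <= 11: swap with position 1, array becomes [5, 2, 13, 4, 11]
arr[2]=13 > 11: no swap
arr[3]=4 <= 11: swap with position 2, array becomes [5, 2, 4, 13, 11]

Place pivot at position 3: [5, 2, 4, 11, 13]
Pivot position: 3

After partitioning with pivot 11, the array becomes [5, 2, 4, 11, 13]. The pivot is placed at index 3. All elements to the left of the pivot are <= 11, and all elements to the right are > 11.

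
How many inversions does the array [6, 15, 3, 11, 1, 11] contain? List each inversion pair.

Finding inversions in [6, 15, 3, 11, 1, 11]:

(0, 2): arr[0]=6 > arr[2]=3
(0, 4): arr[0]=6 > arr[4]=1
(1, 2): arr[1]=15 > arr[2]=3
(1, 3): arr[1]=15 > arr[3]=11
(1, 4): arr[1]=15 > arr[4]=1
(1, 5): arr[1]=15 > arr[5]=11
(2, 4): arr[2]=3 > arr[4]=1
(3, 4): arr[3]=11 > arr[4]=1

Total inversions: 8

The array has 8 inversion(s): (0,2), (0,4), (1,2), (1,3), (1,4), (1,5), (2,4), (3,4). Each pair (i,j) satisfies i < j and arr[i] > arr[j].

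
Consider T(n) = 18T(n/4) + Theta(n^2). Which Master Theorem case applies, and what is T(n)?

Master Theorem for T(n) = 18T(n/4) + O(n^2):

a = 18, b = 4, c = 2
log_b(a) = log_4(18) = 2.0850

Case 1: c = 2 < log_4(18) = 2.0850
T(n) = O(n^(log_4 18))

For T(n) = 18T(n/4) + O(n^2): log_4(18) = 2.0850. This is Case 1 of the Master Theorem (c < log_b(a), work dominated by leaves), giving O(n^(log_4 18)).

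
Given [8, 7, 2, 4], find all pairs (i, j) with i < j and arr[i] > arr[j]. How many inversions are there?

Finding inversions in [8, 7, 2, 4]:

(0, 1): arr[0]=8 > arr[1]=7
(0, 2): arr[0]=8 > arr[2]=2
(0, 3): arr[0]=8 > arr[3]=4
(1, 2): arr[1]=7 > arr[2]=2
(1, 3): arr[1]=7 > arr[3]=4

Total inversions: 5

The array has 5 inversion(s): (0,1), (0,2), (0,3), (1,2), (1,3). Each pair (i,j) satisfies i < j and arr[i] > arr[j].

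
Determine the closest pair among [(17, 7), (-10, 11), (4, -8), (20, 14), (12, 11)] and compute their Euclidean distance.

Computing all pairwise distances among 5 points:

d((17, 7), (-10, 11)) = 27.2947
d((17, 7), (4, -8)) = 19.8494
d((17, 7), (20, 14)) = 7.6158
d((17, 7), (12, 11)) = 6.4031 <-- minimum
d((-10, 11), (4, -8)) = 23.6008
d((-10, 11), (20, 14)) = 30.1496
d((-10, 11), (12, 11)) = 22.0
d((4, -8), (20, 14)) = 27.2029
d((4, -8), (12, 11)) = 20.6155
d((20, 14), (12, 11)) = 8.544

Closest pair: (17, 7) and (12, 11) with distance 6.4031

The closest pair is (17, 7) and (12, 11) with Euclidean distance 6.4031. For 5 points, brute-force pairwise comparison is shown above. For large n, the divide-and-conquer algorithm (sort by x, recurse on halves, check the dividing strip) achieves O(n log n).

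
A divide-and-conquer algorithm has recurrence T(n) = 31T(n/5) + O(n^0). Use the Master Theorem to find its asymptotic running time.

Master Theorem for T(n) = 31T(n/5) + O(n^0):

a = 31, b = 5, c = 0
log_b(a) = log_5(31) = 2.1337

Case 1: c = 0 < log_5(31) = 2.1337
T(n) = O(n^(log_5 31))

For T(n) = 31T(n/5) + O(n^0): log_5(31) = 2.1337. This is Case 1 of the Master Theorem (c < log_b(a), work dominated by leaves), giving O(n^(log_5 31)).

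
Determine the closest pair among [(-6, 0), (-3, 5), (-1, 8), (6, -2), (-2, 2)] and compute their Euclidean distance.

Computing all pairwise distances among 5 points:

d((-6, 0), (-3, 5)) = 5.831
d((-6, 0), (-1, 8)) = 9.434
d((-6, 0), (6, -2)) = 12.1655
d((-6, 0), (-2, 2)) = 4.4721
d((-3, 5), (-1, 8)) = 3.6056
d((-3, 5), (6, -2)) = 11.4018
d((-3, 5), (-2, 2)) = 3.1623 <-- minimum
d((-1, 8), (6, -2)) = 12.2066
d((-1, 8), (-2, 2)) = 6.0828
d((6, -2), (-2, 2)) = 8.9443

Closest pair: (-3, 5) and (-2, 2) with distance 3.1623

The closest pair is (-3, 5) and (-2, 2) with Euclidean distance 3.1623. For 5 points, brute-force pairwise comparison is shown above. For large n, the divide-and-conquer algorithm (sort by x, recurse on halves, check the dividing strip) achieves O(n log n).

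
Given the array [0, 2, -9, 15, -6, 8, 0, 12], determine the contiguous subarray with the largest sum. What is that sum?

Using Kadane's algorithm on [0, 2, -9, 15, -6, 8, 0, 12]:

Scanning through the array:
Position 1 (value 2): max_ending_here = 2, max_so_far = 2
Position 2 (value -9): max_ending_here = -7, max_so_far = 2
Position 3 (value 15): max_ending_here = 15, max_so_far = 15
Position 4 (value -6): max_ending_here = 9, max_so_far = 15
Position 5 (value 8): max_ending_here = 17, max_so_far = 17
Position 6 (value 0): max_ending_here = 17, max_so_far = 17
Position 7 (value 12): max_ending_here = 29, max_so_far = 29

Maximum subarray: [15, -6, 8, 0, 12]
Maximum sum: 29

The maximum subarray is [15, -6, 8, 0, 12] with sum 29. This subarray runs from index 3 to index 7.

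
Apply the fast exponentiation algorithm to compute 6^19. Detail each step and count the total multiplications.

Computing 6^19 by squaring (build up from 6^1; each line after the first costs one multiplication):

6^1 = 6
6^2 = (6^1)^2 = 6^2 = 36
6^4 = (6^2)^2 = 36^2 = 1296
6^8 = (6^4)^2 = 1296^2 = 1679616
6^9 = 6 * 6^8 = 6 * 1679616 = 10077696
6^18 = (6^9)^2 = 10077696^2 = 101559956668416
6^19 = 6 * 6^18 = 6 * 101559956668416 = 609359740010496

Result: 609359740010496
Multiplications needed: 6 (6 lines after 6^1)

6^19 = 609359740010496. Using exponentiation by squaring, this requires 6 multiplications. The key idea: if the exponent is even, square the half-power; if odd, multiply by the base once.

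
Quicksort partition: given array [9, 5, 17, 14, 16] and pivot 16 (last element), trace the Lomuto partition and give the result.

Lomuto partition with pivot = 16:

Initial array: [9, 5, 17, 14, 16]

arr[0]=9 <= 16: swap with position 0, array becomes [9, 5, 17, 14, 16]
arr[1]=5 <= 16: swap with position 1, array becomes [9, 5, 17, 14, 16]
arr[2]=17 > 16: no swap
arr[3]=14 <= 16: swap with position 2, array becomes [9, 5, 14, 17, 16]

Place pivot at position 3: [9, 5, 14, 16, 17]
Pivot position: 3

After partitioning with pivot 16, the array becomes [9, 5, 14, 16, 17]. The pivot is placed at index 3. All elements to the left of the pivot are <= 16, and all elements to the right are > 16.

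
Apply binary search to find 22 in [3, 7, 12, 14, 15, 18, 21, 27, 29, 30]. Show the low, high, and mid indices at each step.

Binary search for 22 in [3, 7, 12, 14, 15, 18, 21, 27, 29, 30]:

lo=0, hi=9, mid=4, arr[mid]=15 -> 15 < 22, search right half
lo=5, hi=9, mid=7, arr[mid]=27 -> 27 > 22, search left half
lo=5, hi=6, mid=5, arr[mid]=18 -> 18 < 22, search right half
lo=6, hi=6, mid=6, arr[mid]=21 -> 21 < 22, search right half
lo=7 > hi=6, target 22 not found

Binary search determines that 22 is not in the array after 4 comparisons. The search space was exhausted without finding the target.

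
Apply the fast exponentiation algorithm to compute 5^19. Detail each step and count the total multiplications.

Computing 5^19 by squaring (build up from 5^1; each line after the first costs one multiplication):

5^1 = 5
5^2 = (5^1)^2 = 5^2 = 25
5^4 = (5^2)^2 = 25^2 = 625
5^8 = (5^4)^2 = 625^2 = 390625
5^9 = 5 * 5^8 = 5 * 390625 = 1953125
5^18 = (5^9)^2 = 1953125^2 = 3814697265625
5^19 = 5 * 5^18 = 5 * 3814697265625 = 19073486328125

Result: 19073486328125
Multiplications needed: 6 (6 lines after 5^1)

5^19 = 19073486328125. Using exponentiation by squaring, this requires 6 multiplications. The key idea: if the exponent is even, square the half-power; if odd, multiply by the base once.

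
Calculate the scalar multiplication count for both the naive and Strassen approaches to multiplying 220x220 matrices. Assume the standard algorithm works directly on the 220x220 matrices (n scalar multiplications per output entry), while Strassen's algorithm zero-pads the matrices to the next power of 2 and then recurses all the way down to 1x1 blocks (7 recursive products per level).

Matrix multiplication for 220x220 matrices:

Strassen's algorithm requires power-of-2 dimensions. Pad 220x220 to 256x256 (next power of 2).

Standard algorithm: 220^3 = 10648000 multiplications
Strassen's algorithm: 7^(log2(256)) = 7^8 = 5764801 multiplications
Savings: 10648000 - 5764801 = 4883199 multiplications

Standard: 10648000 multiplications (220^3). Strassen: 5764801 multiplications (7^8, after padding to 256x256). Strassen reduces 8 recursive multiplications to 7 at each level.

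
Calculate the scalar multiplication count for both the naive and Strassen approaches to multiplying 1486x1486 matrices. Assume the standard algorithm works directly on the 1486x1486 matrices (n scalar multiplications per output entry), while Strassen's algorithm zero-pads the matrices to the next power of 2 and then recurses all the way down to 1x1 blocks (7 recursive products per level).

Matrix multiplication for 1486x1486 matrices:

Strassen's algorithm requires power-of-2 dimensions. Pad 1486x1486 to 2048x2048 (next power of 2).

Standard algorithm: 1486^3 = 3281379256 multiplications
Strassen's algorithm: 7^(log2(2048)) = 7^11 = 1977326743 multiplications
Savings: 3281379256 - 1977326743 = 1304052513 multiplications

Standard: 3281379256 multiplications (1486^3). Strassen: 1977326743 multiplications (7^11, after padding to 2048x2048). Strassen reduces 8 recursive multiplications to 7 at each level.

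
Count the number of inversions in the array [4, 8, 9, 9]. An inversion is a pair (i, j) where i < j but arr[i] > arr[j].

Finding inversions in [4, 8, 9, 9]:


Total inversions: 0

The array has 0 inversions. It is already sorted.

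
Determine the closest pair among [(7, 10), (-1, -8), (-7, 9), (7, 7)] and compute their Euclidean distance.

Computing all pairwise distances among 4 points:

d((7, 10), (-1, -8)) = 19.6977
d((7, 10), (-7, 9)) = 14.0357
d((7, 10), (7, 7)) = 3.0 <-- minimum
d((-1, -8), (-7, 9)) = 18.0278
d((-1, -8), (7, 7)) = 17.0
d((-7, 9), (7, 7)) = 14.1421

Closest pair: (7, 10) and (7, 7) with distance 3.0

The closest pair is (7, 10) and (7, 7) with Euclidean distance 3.0. For 4 points, brute-force pairwise comparison is shown above. For large n, the divide-and-conquer algorithm (sort by x, recurse on halves, check the dividing strip) achieves O(n log n).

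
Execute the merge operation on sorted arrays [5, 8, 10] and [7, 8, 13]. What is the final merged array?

Merging process:

Compare 5 vs 7: take 5 from left. Merged: [5]
Compare 8 vs 7: take 7 from right. Merged: [5, 7]
Compare 8 vs 8: take 8 from left. Merged: [5, 7, 8]
Compare 10 vs 8: take 8 from right. Merged: [5, 7, 8, 8]
Compare 10 vs 13: take 10 from left. Merged: [5, 7, 8, 8, 10]
Append remaining from right: [13]. Merged: [5, 7, 8, 8, 10, 13]

Final merged array: [5, 7, 8, 8, 10, 13]
Total comparisons: 5

The merged array is [5, 7, 8, 8, 10, 13], requiring 5 comparisons. The merge step runs in O(n) time where n is the total number of elements.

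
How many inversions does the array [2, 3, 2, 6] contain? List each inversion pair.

Finding inversions in [2, 3, 2, 6]:

(1, 2): arr[1]=3 > arr[2]=2

Total inversions: 1

The array has 1 inversion(s): (1,2). Each pair (i,j) satisfies i < j and arr[i] > arr[j].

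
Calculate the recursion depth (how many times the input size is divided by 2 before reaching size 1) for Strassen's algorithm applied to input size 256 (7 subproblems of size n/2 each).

For divide and conquer with division factor 2:

Problem sizes at each level:
Level 0: 256
Level 1: 128
Level 2: 64
Level 3: 32
Level 4: 16
Level 5: 8
Level 6: 4
Level 7: 2
Level 8: 1

The root is level 0 and the size-1 base case is level 8 (the tree spans levels 0 through 8, i.e. 9 levels counting the root), so the depth is the number of divisions: log_2(256) = 8

The recursion tree depth is log_2(256) = 8. At each level, the problem size is divided by 2, so it takes 8 divisions to reduce to a base case of size 1. The algorithm makes 7 recursive calls at each level.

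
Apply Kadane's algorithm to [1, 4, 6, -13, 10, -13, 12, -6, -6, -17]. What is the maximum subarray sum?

Using Kadane's algorithm on [1, 4, 6, -13, 10, -13, 12, -6, -6, -17]:

Scanning through the array:
Position 1 (value 4): max_ending_here = 5, max_so_far = 5
Position 2 (value 6): max_ending_here = 11, max_so_far = 11
Position 3 (value -13): max_ending_here = -2, max_so_far = 11
Position 4 (value 10): max_ending_here = 10, max_so_far = 11
Position 5 (value -13): max_ending_here = -3, max_so_far = 11
Position 6 (value 12): max_ending_here = 12, max_so_far = 12
Position 7 (value -6): max_ending_here = 6, max_so_far = 12
Position 8 (value -6): max_ending_here = 0, max_so_far = 12
Position 9 (value -17): max_ending_here = -17, max_so_far = 12

Maximum subarray: [12]
Maximum sum: 12

The maximum subarray is [12] with sum 12. This subarray runs from index 6 to index 6.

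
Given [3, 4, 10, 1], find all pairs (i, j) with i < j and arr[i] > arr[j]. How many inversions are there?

Finding inversions in [3, 4, 10, 1]:

(0, 3): arr[0]=3 > arr[3]=1
(1, 3): arr[1]=4 > arr[3]=1
(2, 3): arr[2]=10 > arr[3]=1

Total inversions: 3

The array has 3 inversion(s): (0,3), (1,3), (2,3). Each pair (i,j) satisfies i < j and arr[i] > arr[j].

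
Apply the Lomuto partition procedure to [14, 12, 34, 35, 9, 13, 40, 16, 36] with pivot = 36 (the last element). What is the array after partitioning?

Lomuto partition with pivot = 36:

Initial array: [14, 12, 34, 35, 9, 13, 40, 16, 36]

arr[0]=14 <= 36: swap with position 0, array becomes [14, 12, 34, 35, 9, 13, 40, 16, 36]
arr[1]=12 <= 36: swap with position 1, array becomes [14, 12, 34, 35, 9, 13, 40, 16, 36]
arr[2]=34 <= 36: swap with position 2, array becomes [14, 12, 34, 35, 9, 13, 40, 16, 36]
arr[3]=35 <= 36: swap with position 3, array becomes [14, 12, 34, 35, 9, 13, 40, 16, 36]
arr[4]=9 <= 36: swap with position 4, array becomes [14, 12, 34, 35, 9, 13, 40, 16, 36]
arr[5]=13 <= 36: swap with position 5, array becomes [14, 12, 34, 35, 9, 13, 40, 16, 36]
arr[6]=40 > 36: no swap
arr[7]=16 <= 36: swap with position 6, array becomes [14, 12, 34, 35, 9, 13, 16, 40, 36]

Place pivot at position 7: [14, 12, 34, 35, 9, 13, 16, 36, 40]
Pivot position: 7

After partitioning with pivot 36, the array becomes [14, 12, 34, 35, 9, 13, 16, 36, 40]. The pivot is placed at index 7. All elements to the left of the pivot are <= 36, and all elements to the right are > 36.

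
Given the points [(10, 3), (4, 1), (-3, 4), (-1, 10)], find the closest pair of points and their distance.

Computing all pairwise distances among 4 points:

d((10, 3), (4, 1)) = 6.3246 <-- minimum
d((10, 3), (-3, 4)) = 13.0384
d((10, 3), (-1, 10)) = 13.0384
d((4, 1), (-3, 4)) = 7.6158
d((4, 1), (-1, 10)) = 10.2956
d((-3, 4), (-1, 10)) = 6.3246 <-- minimum

Minimum distance: 6.3246 (tie among 2 pairs: (10, 3) and (4, 1); (-3, 4) and (-1, 10))

The minimum Euclidean distance is 6.3246. There is a tie: 2 pairs achieve this minimum — (10, 3) and (4, 1); (-3, 4) and (-1, 10). Any of these is a valid closest pair. For 4 points, brute-force pairwise comparison is shown above. For large n, the divide-and-conquer algorithm (sort by x, recurse on halves, check the dividing strip) achieves O(n log n).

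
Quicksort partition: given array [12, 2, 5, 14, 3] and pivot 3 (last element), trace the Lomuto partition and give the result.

Lomuto partition with pivot = 3:

Initial array: [12, 2, 5, 14, 3]

arr[0]=12 > 3: no swap
arr[1]=2 <= 3: swap with position 0, array becomes [2, 12, 5, 14, 3]
arr[2]=5 > 3: no swap
arr[3]=14 > 3: no swap

Place pivot at position 1: [2, 3, 5, 14, 12]
Pivot position: 1

After partitioning with pivot 3, the array becomes [2, 3, 5, 14, 12]. The pivot is placed at index 1. All elements to the left of the pivot are <= 3, and all elements to the right are > 3.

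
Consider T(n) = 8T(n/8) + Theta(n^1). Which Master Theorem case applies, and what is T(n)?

Master Theorem for T(n) = 8T(n/8) + O(n^1):

a = 8, b = 8, c = 1
log_b(a) = log_8(8) = 1.0000

Case 2: c = 1 = log_8(8) = 1.0000
T(n) = O(n^1 log n) = O(n log n)

For T(n) = 8T(n/8) + O(n^1): log_8(8) = 1.0000. This is Case 2 of the Master Theorem (c = log_b(a), equal work at all levels), giving O(n log n).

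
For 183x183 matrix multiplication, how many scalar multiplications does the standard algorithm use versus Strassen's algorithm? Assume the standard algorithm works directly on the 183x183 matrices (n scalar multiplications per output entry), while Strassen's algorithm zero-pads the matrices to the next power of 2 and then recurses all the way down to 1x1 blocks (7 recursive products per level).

Matrix multiplication for 183x183 matrices:

Strassen's algorithm requires power-of-2 dimensions. Pad 183x183 to 256x256 (next power of 2).

Standard algorithm: 183^3 = 6128487 multiplications
Strassen's algorithm: 7^(log2(256)) = 7^8 = 5764801 multiplications
Savings: 6128487 - 5764801 = 363686 multiplications

Standard: 6128487 multiplications (183^3). Strassen: 5764801 multiplications (7^8, after padding to 256x256). Strassen reduces 8 recursive multiplications to 7 at each level.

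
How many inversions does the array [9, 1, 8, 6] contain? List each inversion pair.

Finding inversions in [9, 1, 8, 6]:

(0, 1): arr[0]=9 > arr[1]=1
(0, 2): arr[0]=9 > arr[2]=8
(0, 3): arr[0]=9 > arr[3]=6
(2, 3): arr[2]=8 > arr[3]=6

Total inversions: 4

The array has 4 inversion(s): (0,1), (0,2), (0,3), (2,3). Each pair (i,j) satisfies i < j and arr[i] > arr[j].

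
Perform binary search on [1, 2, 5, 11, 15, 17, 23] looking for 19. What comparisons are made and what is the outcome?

Binary search for 19 in [1, 2, 5, 11, 15, 17, 23]:

lo=0, hi=6, mid=3, arr[mid]=11 -> 11 < 19, search right half
lo=4, hi=6, mid=5, arr[mid]=17 -> 17 < 19, search right half
lo=6, hi=6, mid=6, arr[mid]=23 -> 23 > 19, search left half
lo=6 > hi=5, target 19 not found

Binary search determines that 19 is not in the array after 3 comparisons. The search space was exhausted without finding the target.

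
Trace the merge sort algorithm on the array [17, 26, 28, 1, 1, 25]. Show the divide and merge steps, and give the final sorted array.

Merge sort trace:

Split: [17, 26, 28, 1, 1, 25] -> [17, 26, 28] and [1, 1, 25]
  Split: [17, 26, 28] -> [17] and [26, 28]
    Split: [26, 28] -> [26] and [28]
    Merge: [26] + [28] -> [26, 28]
  Merge: [17] + [26, 28] -> [17, 26, 28]
  Split: [1, 1, 25] -> [1] and [1, 25]
    Split: [1, 25] -> [1] and [25]
    Merge: [1] + [25] -> [1, 25]
  Merge: [1] + [1, 25] -> [1, 1, 25]
Merge: [17, 26, 28] + [1, 1, 25] -> [1, 1, 17, 25, 26, 28]

Final sorted array: [1, 1, 17, 25, 26, 28]

The merge sort proceeds by recursively splitting the array and merging sorted halves.
After all merges, the sorted array is [1, 1, 17, 25, 26, 28].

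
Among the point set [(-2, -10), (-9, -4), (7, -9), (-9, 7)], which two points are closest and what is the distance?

Computing all pairwise distances among 4 points:

d((-2, -10), (-9, -4)) = 9.2195
d((-2, -10), (7, -9)) = 9.0554 <-- minimum
d((-2, -10), (-9, 7)) = 18.3848
d((-9, -4), (7, -9)) = 16.7631
d((-9, -4), (-9, 7)) = 11.0
d((7, -9), (-9, 7)) = 22.6274

Closest pair: (-2, -10) and (7, -9) with distance 9.0554

The closest pair is (-2, -10) and (7, -9) with Euclidean distance 9.0554. For 4 points, brute-force pairwise comparison is shown above. For large n, the divide-and-conquer algorithm (sort by x, recurse on halves, check the dividing strip) achieves O(n log n).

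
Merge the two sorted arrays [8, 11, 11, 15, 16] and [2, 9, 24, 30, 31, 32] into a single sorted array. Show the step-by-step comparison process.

Merging process:

Compare 8 vs 2: take 2 from right. Merged: [2]
Compare 8 vs 9: take 8 from left. Merged: [2, 8]
Compare 11 vs 9: take 9 from right. Merged: [2, 8, 9]
Compare 11 vs 24: take 11 from left. Merged: [2, 8, 9, 11]
Compare 11 vs 24: take 11 from left. Merged: [2, 8, 9, 11, 11]
Compare 15 vs 24: take 15 from left. Merged: [2, 8, 9, 11, 11, 15]
Compare 16 vs 24: take 16 from left. Merged: [2, 8, 9, 11, 11, 15, 16]
Append remaining from right: [24, 30, 31, 32]. Merged: [2, 8, 9, 11, 11, 15, 16, 24, 30, 31, 32]

Final merged array: [2, 8, 9, 11, 11, 15, 16, 24, 30, 31, 32]
Total comparisons: 7

The merged array is [2, 8, 9, 11, 11, 15, 16, 24, 30, 31, 32], requiring 7 comparisons. The merge step runs in O(n) time where n is the total number of elements.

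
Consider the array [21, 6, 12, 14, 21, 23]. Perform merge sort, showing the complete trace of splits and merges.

Merge sort trace:

Split: [21, 6, 12, 14, 21, 23] -> [21, 6, 12] and [14, 21, 23]
  Split: [21, 6, 12] -> [21] and [6, 12]
    Split: [6, 12] -> [6] and [12]
    Merge: [6] + [12] -> [6, 12]
  Merge: [21] + [6, 12] -> [6, 12, 21]
  Split: [14, 21, 23] -> [14] and [21, 23]
    Split: [21, 23] -> [21] and [23]
    Merge: [21] + [23] -> [21, 23]
  Merge: [14] + [21, 23] -> [14, 21, 23]
Merge: [6, 12, 21] + [14, 21, 23] -> [6, 12, 14, 21, 21, 23]

Final sorted array: [6, 12, 14, 21, 21, 23]

The merge sort proceeds by recursively splitting the array and merging sorted halves.
After all merges, the sorted array is [6, 12, 14, 21, 21, 23].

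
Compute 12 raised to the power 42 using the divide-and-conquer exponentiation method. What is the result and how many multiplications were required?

Computing 12^42 by squaring (build up from 12^1; each line after the first costs one multiplication):

12^1 = 12
12^2 = (12^1)^2 = 12^2 = 144
12^4 = (12^2)^2 = 144^2 = 20736
12^5 = 12 * 12^4 = 12 * 20736 = 248832
12^10 = (12^5)^2 = 248832^2 = 61917364224
12^20 = (12^10)^2 = 61917364224^2 = 3833759992447475122176
12^21 = 12 * 12^20 = 12 * 3833759992447475122176 = 46005119909369701466112
12^42 = (12^21)^2 = 46005119909369701466112^2 = 2116471057875484488839167999221661362284396544

Result: 2116471057875484488839167999221661362284396544
Multiplications needed: 7 (7 lines after 12^1)

12^42 = 2116471057875484488839167999221661362284396544. Using exponentiation by squaring, this requires 7 multiplications. The key idea: if the exponent is even, square the half-power; if odd, multiply by the base once.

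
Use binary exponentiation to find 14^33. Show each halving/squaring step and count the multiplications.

Computing 14^33 by squaring (build up from 14^1; each line after the first costs one multiplication):

14^1 = 14
14^2 = (14^1)^2 = 14^2 = 196
14^4 = (14^2)^2 = 196^2 = 38416
14^8 = (14^4)^2 = 38416^2 = 1475789056
14^16 = (14^8)^2 = 1475789056^2 = 2177953337809371136
14^32 = (14^16)^2 = 2177953337809371136^2 = 4743480741674980702700443299789930496
14^33 = 14 * 14^32 = 14 * 4743480741674980702700443299789930496 = 66408730383449729837806206197059026944

Result: 66408730383449729837806206197059026944
Multiplications needed: 6 (6 lines after 14^1)

14^33 = 66408730383449729837806206197059026944. Using exponentiation by squaring, this requires 6 multiplications. The key idea: if the exponent is even, square the half-power; if odd, multiply by the base once.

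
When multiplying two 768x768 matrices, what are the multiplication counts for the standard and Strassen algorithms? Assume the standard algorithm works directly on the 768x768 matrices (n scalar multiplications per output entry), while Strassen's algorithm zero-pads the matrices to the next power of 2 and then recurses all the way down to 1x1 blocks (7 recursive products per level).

Matrix multiplication for 768x768 matrices:

Strassen's algorithm requires power-of-2 dimensions. Pad 768x768 to 1024x1024 (next power of 2).

Standard algorithm: 768^3 = 452984832 multiplications
Strassen's algorithm: 7^(log2(1024)) = 7^10 = 282475249 multiplications
Savings: 452984832 - 282475249 = 170509583 multiplications

Standard: 452984832 multiplications (768^3). Strassen: 282475249 multiplications (7^10, after padding to 1024x1024). Strassen reduces 8 recursive multiplications to 7 at each level.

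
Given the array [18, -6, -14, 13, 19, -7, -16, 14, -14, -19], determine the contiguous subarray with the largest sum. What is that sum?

Using Kadane's algorithm on [18, -6, -14, 13, 19, -7, -16, 14, -14, -19]:

Scanning through the array:
Position 1 (value -6): max_ending_here = 12, max_so_far = 18
Position 2 (value -14): max_ending_here = -2, max_so_far = 18
Position 3 (value 13): max_ending_here = 13, max_so_far = 18
Position 4 (value 19): max_ending_here = 32, max_so_far = 32
Position 5 (value -7): max_ending_here = 25, max_so_far = 32
Position 6 (value -16): max_ending_here = 9, max_so_far = 32
Position 7 (value 14): max_ending_here = 23, max_so_far = 32
Position 8 (value -14): max_ending_here = 9, max_so_far = 32
Position 9 (value -19): max_ending_here = -10, max_so_far = 32

Maximum subarray: [13, 19]
Maximum sum: 32

The maximum subarray is [13, 19] with sum 32. This subarray runs from index 3 to index 4.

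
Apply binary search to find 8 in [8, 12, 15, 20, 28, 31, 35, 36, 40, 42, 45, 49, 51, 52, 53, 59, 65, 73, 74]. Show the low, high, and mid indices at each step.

Binary search for 8 in [8, 12, 15, 20, 28, 31, 35, 36, 40, 42, 45, 49, 51, 52, 53, 59, 65, 73, 74]:

lo=0, hi=18, mid=9, arr[mid]=42 -> 42 > 8, search left half
lo=0, hi=8, mid=4, arr[mid]=28 -> 28 > 8, search left half
lo=0, hi=3, mid=1, arr[mid]=12 -> 12 > 8, search left half
lo=0, hi=0, mid=0, arr[mid]=8 -> Found target at index 0!

Binary search finds 8 at index 0 after 4 comparisons. The search repeatedly halves the search space by comparing with the middle element.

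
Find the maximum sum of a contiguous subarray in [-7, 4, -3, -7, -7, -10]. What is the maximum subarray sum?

Using Kadane's algorithm on [-7, 4, -3, -7, -7, -10]:

Scanning through the array:
Position 1 (value 4): max_ending_here = 4, max_so_far = 4
Position 2 (value -3): max_ending_here = 1, max_so_far = 4
Position 3 (value -7): max_ending_here = -6, max_so_far = 4
Position 4 (value -7): max_ending_here = -7, max_so_far = 4
Position 5 (value -10): max_ending_here = -10, max_so_far = 4

Maximum subarray: [4]
Maximum sum: 4

The maximum subarray is [4] with sum 4. This subarray runs from index 1 to index 1.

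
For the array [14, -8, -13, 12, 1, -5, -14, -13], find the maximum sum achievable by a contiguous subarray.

Using Kadane's algorithm on [14, -8, -13, 12, 1, -5, -14, -13]:

Scanning through the array:
Position 1 (value -8): max_ending_here = 6, max_so_far = 14
Position 2 (value -13): max_ending_here = -7, max_so_far = 14
Position 3 (value 12): max_ending_here = 12, max_so_far = 14
Position 4 (value 1): max_ending_here = 13, max_so_far = 14
Position 5 (value -5): max_ending_here = 8, max_so_far = 14
Position 6 (value -14): max_ending_here = -6, max_so_far = 14
Position 7 (value -13): max_ending_here = -13, max_so_far = 14

Maximum subarray: [14]
Maximum sum: 14

The maximum subarray is [14] with sum 14. This subarray runs from index 0 to index 0.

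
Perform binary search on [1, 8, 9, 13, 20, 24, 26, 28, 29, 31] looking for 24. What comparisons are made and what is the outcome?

Binary search for 24 in [1, 8, 9, 13, 20, 24, 26, 28, 29, 31]:

lo=0, hi=9, mid=4, arr[mid]=20 -> 20 < 24, search right half
lo=5, hi=9, mid=7, arr[mid]=28 -> 28 > 24, search left half
lo=5, hi=6, mid=5, arr[mid]=24 -> Found target at index 5!

Binary search finds 24 at index 5 after 3 comparisons. The search repeatedly halves the search space by comparing with the middle element.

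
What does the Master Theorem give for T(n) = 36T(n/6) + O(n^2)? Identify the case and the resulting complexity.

Master Theorem for T(n) = 36T(n/6) + O(n^2):

a = 36, b = 6, c = 2
log_b(a) = log_6(36) = 2.0000

Case 2: c = 2 = log_6(36) = 2.0000
T(n) = O(n^2 log n) = O(n^2 log n)

For T(n) = 36T(n/6) + O(n^2): log_6(36) = 2.0000. This is Case 2 of the Master Theorem (c = log_b(a), equal work at all levels), giving O(n^2 log n).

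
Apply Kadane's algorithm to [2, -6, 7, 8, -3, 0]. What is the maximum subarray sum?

Using Kadane's algorithm on [2, -6, 7, 8, -3, 0]:

Scanning through the array:
Position 1 (value -6): max_ending_here = -4, max_so_far = 2
Position 2 (value 7): max_ending_here = 7, max_so_far = 7
Position 3 (value 8): max_ending_here = 15, max_so_far = 15
Position 4 (value -3): max_ending_here = 12, max_so_far = 15
Position 5 (value 0): max_ending_here = 12, max_so_far = 15

Maximum subarray: [7, 8]
Maximum sum: 15

The maximum subarray is [7, 8] with sum 15. This subarray runs from index 2 to index 3.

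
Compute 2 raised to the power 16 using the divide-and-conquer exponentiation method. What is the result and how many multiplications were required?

Computing 2^16 by squaring (build up from 2^1; each line after the first costs one multiplication):

2^1 = 2
2^2 = (2^1)^2 = 2^2 = 4
2^4 = (2^2)^2 = 4^2 = 16
2^8 = (2^4)^2 = 16^2 = 256
2^16 = (2^8)^2 = 256^2 = 65536

Result: 65536
Multiplications needed: 4 (4 lines after 2^1)

2^16 = 65536. Using exponentiation by squaring, this requires 4 multiplications. The key idea: if the exponent is even, square the half-power; if odd, multiply by the base once.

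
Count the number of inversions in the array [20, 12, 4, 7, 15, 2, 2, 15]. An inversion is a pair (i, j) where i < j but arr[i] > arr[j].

Finding inversions in [20, 12, 4, 7, 15, 2, 2, 15]:

(0, 1): arr[0]=20 > arr[1]=12
(0, 2): arr[0]=20 > arr[2]=4
(0, 3): arr[0]=20 > arr[3]=7
(0, 4): arr[0]=20 > arr[4]=15
(0, 5): arr[0]=20 > arr[5]=2
(0, 6): arr[0]=20 > arr[6]=2
(0, 7): arr[0]=20 > arr[7]=15
(1, 2): arr[1]=12 > arr[2]=4
(1, 3): arr[1]=12 > arr[3]=7
(1, 5): arr[1]=12 > arr[5]=2
(1, 6): arr[1]=12 > arr[6]=2
(2, 5): arr[2]=4 > arr[5]=2
(2, 6): arr[2]=4 > arr[6]=2
(3, 5): arr[3]=7 > arr[5]=2
(3, 6): arr[3]=7 > arr[6]=2
(4, 5): arr[4]=15 > arr[5]=2
(4, 6): arr[4]=15 > arr[6]=2

Total inversions: 17

The array has 17 inversion(s): (0,1), (0,2), (0,3), (0,4), (0,5), (0,6), (0,7), (1,2), (1,3), (1,5), (1,6), (2,5), (2,6), (3,5), (3,6), (4,5), (4,6). Each pair (i,j) satisfies i < j and arr[i] > arr[j].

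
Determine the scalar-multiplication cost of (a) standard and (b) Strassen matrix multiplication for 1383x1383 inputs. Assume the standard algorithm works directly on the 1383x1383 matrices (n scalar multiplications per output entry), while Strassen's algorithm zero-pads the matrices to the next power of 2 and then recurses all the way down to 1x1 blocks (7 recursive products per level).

Matrix multiplication for 1383x1383 matrices:

Strassen's algorithm requires power-of-2 dimensions. Pad 1383x1383 to 2048x2048 (next power of 2).

Standard algorithm: 1383^3 = 2645248887 multiplications
Strassen's algorithm: 7^(log2(2048)) = 7^11 = 1977326743 multiplications
Savings: 2645248887 - 1977326743 = 667922144 multiplications

Standard: 2645248887 multiplications (1383^3). Strassen: 1977326743 multiplications (7^11, after padding to 2048x2048). Strassen reduces 8 recursive multiplications to 7 at each level.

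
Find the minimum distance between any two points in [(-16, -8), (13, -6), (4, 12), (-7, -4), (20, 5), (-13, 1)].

Computing all pairwise distances among 6 points:

d((-16, -8), (13, -6)) = 29.0689
d((-16, -8), (4, 12)) = 28.2843
d((-16, -8), (-7, -4)) = 9.8489
d((-16, -8), (20, 5)) = 38.2753
d((-16, -8), (-13, 1)) = 9.4868
d((13, -6), (4, 12)) = 20.1246
d((13, -6), (-7, -4)) = 20.0998
d((13, -6), (20, 5)) = 13.0384
d((13, -6), (-13, 1)) = 26.9258
d((4, 12), (-7, -4)) = 19.4165
d((4, 12), (20, 5)) = 17.4642
d((4, 12), (-13, 1)) = 20.2485
d((-7, -4), (20, 5)) = 28.4605
d((-7, -4), (-13, 1)) = 7.8102 <-- minimum
d((20, 5), (-13, 1)) = 33.2415

Closest pair: (-7, -4) and (-13, 1) with distance 7.8102

The closest pair is (-7, -4) and (-13, 1) with Euclidean distance 7.8102. For 6 points, brute-force pairwise comparison is shown above. For large n, the divide-and-conquer algorithm (sort by x, recurse on halves, check the dividing strip) achieves O(n log n).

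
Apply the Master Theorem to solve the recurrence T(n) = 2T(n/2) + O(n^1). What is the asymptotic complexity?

Master Theorem for T(n) = 2T(n/2) + O(n^1):

a = 2, b = 2, c = 1
log_b(a) = log_2(2) = 1.0000

Case 2: c = 1 = log_2(2) = 1.0000
T(n) = O(n^1 log n) = O(n log n)

For T(n) = 2T(n/2) + O(n^1): log_2(2) = 1.0000. This is Case 2 of the Master Theorem (c = log_b(a), equal work at all levels), giving O(n log n).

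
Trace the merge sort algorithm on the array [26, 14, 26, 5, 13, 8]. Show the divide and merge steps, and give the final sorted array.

Merge sort trace:

Split: [26, 14, 26, 5, 13, 8] -> [26, 14, 26] and [5, 13, 8]
  Split: [26, 14, 26] -> [26] and [14, 26]
    Split: [14, 26] -> [14] and [26]
    Merge: [14] + [26] -> [14, 26]
  Merge: [26] + [14, 26] -> [14, 26, 26]
  Split: [5, 13, 8] -> [5] and [13, 8]
    Split: [13, 8] -> [13] and [8]
    Merge: [13] + [8] -> [8, 13]
  Merge: [5] + [8, 13] -> [5, 8, 13]
Merge: [14, 26, 26] + [5, 8, 13] -> [5, 8, 13, 14, 26, 26]

Final sorted array: [5, 8, 13, 14, 26, 26]

The merge sort proceeds by recursively splitting the array and merging sorted halves.
After all merges, the sorted array is [5, 8, 13, 14, 26, 26].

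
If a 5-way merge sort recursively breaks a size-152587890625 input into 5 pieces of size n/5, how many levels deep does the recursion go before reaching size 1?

For divide and conquer with division factor 5:

Problem sizes at each level:
Level 0: 152587890625
Level 1: 30517578125
Level 2: 6103515625
Level 3: 1220703125
Level 4: 244140625
Level 5: 48828125
Level 6: 9765625
Level 7: 1953125
Level 8: 390625
Level 9: 78125
Level 10: 15625
Level 11: 3125
Level 12: 625
Level 13: 125
Level 14: 25
Level 15: 5
Level 16: 1

The root is level 0 and the size-1 base case is level 16 (the tree spans levels 0 through 16, i.e. 17 levels counting the root), so the depth is the number of divisions: log_5(152587890625) = 16

The recursion tree depth is log_5(152587890625) = 16. At each level, the problem size is divided by 5, so it takes 16 divisions to reduce to a base case of size 1. The algorithm makes 5 recursive calls at each level.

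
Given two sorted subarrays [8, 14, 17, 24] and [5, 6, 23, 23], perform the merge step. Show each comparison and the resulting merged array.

Merging process:

Compare 8 vs 5: take 5 from right. Merged: [5]
Compare 8 vs 6: take 6 from right. Merged: [5, 6]
Compare 8 vs 23: take 8 from left. Merged: [5, 6, 8]
Compare 14 vs 23: take 14 from left. Merged: [5, 6, 8, 14]
Compare 17 vs 23: take 17 from left. Merged: [5, 6, 8, 14, 17]
Compare 24 vs 23: take 23 from right. Merged: [5, 6, 8, 14, 17, 23]
Compare 24 vs 23: take 23 from right. Merged: [5, 6, 8, 14, 17, 23, 23]
Append remaining from left: [24]. Merged: [5, 6, 8, 14, 17, 23, 23, 24]

Final merged array: [5, 6, 8, 14, 17, 23, 23, 24]
Total comparisons: 7

The merged array is [5, 6, 8, 14, 17, 23, 23, 24], requiring 7 comparisons. The merge step runs in O(n) time where n is the total number of elements.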